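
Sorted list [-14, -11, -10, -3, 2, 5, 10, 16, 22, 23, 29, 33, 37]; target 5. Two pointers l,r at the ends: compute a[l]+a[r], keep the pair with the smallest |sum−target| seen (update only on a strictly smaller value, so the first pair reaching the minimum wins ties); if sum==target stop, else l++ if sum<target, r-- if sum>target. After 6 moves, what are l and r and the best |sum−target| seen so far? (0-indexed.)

l=1, r=7, best |Δ|=3

l=0 r=12: -14+37=23 d=18 *, r--
l=0 r=11: -14+33=19 d=14 *, r--
l=0 r=10: -14+29=15 d=10 *, r--
l=0 r=9: -14+23=9 d=4 *, r--
l=0 r=8: -14+22=8 d=3 *, r--
l=0 r=7: -14+16=2 d=3, l++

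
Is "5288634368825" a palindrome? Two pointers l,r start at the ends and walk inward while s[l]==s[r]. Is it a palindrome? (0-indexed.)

palindrome

l=0 r=12: '5'=='5', l++,r--
l=1 r=11: '2'=='2', l++,r--
l=2 r=10: '8'=='8', l++,r--
l=3 r=9: '8'=='8', l++,r--
l=4 r=8: '6'=='6', l++,r--
l=5 r=7: '3'=='3', l++,r--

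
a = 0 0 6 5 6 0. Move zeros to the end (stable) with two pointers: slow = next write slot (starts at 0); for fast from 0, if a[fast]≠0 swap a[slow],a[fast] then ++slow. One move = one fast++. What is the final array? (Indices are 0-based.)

[6, 5, 6, 0, 0, 0]

(s=0,f=0) a[fast]=0 → fast++
(s=0,f=1) a[fast]=0 → fast++
(s=0,f=2) a[fast]=6≠0 swap→a[0]=6 → slow++,fast++
(s=1,f=3) a[fast]=5≠0 swap→a[1]=5 → slow++,fast++
(s=2,f=4) a[fast]=6≠0 swap→a[2]=6 → slow++,fast++
(s=3,f=5) a[fast]=0 → fast++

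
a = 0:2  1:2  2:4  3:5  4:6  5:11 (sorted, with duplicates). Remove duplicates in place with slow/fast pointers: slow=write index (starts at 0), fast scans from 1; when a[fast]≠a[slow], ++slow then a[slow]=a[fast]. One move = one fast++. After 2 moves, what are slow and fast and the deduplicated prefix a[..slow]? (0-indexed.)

slow=0 fast=1: a[fast]=2=a[slow] dup, fast++
slow=0 fast=2: a[fast]=4≠a[slow]=2 write a[1]=4, slow++,fast++

slow=1, fast=3, prefix=[2, 4]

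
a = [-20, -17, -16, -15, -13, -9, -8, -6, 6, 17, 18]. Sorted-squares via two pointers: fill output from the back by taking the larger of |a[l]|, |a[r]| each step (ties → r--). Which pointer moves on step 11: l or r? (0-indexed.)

r

l=0 r=10: |-20|>|18| out[10]=400, l++
l=1 r=10: |-17|<=|18| out[9]=324, r--
l=1 r=9: |-17|<=|17| out[8]=289, r--
l=1 r=8: |-17|>|6| out[7]=289, l++
l=2 r=8: |-16|>|6| out[6]=256, l++
l=3 r=8: |-15|>|6| out[5]=225, l++
l=4 r=8: |-13|>|6| out[4]=169, l++
l=5 r=8: |-9|>|6| out[3]=81, l++
l=6 r=8: |-8|>|6| out[2]=64, l++
l=7 r=8: |-6|<=|6| out[1]=36, r--
l=7 r=7: |-6|<=|-6| out[0]=36, r--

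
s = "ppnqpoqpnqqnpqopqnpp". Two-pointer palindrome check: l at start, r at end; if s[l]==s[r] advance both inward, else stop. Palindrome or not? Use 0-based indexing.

[0,19] 'p'=='p' → l++,r--
[1,18] 'p'=='p' → l++,r--
[2,17] 'n'=='n' → l++,r--
[3,16] 'q'=='q' → l++,r--
[4,15] 'p'=='p' → l++,r--
[5,14] 'o'=='o' → l++,r--
[6,13] 'q'=='q' → l++,r--
[7,12] 'p'=='p' → l++,r--
[8,11] 'n'=='n' → l++,r--
[9,10] 'q'=='q' → l++,r--

palindrome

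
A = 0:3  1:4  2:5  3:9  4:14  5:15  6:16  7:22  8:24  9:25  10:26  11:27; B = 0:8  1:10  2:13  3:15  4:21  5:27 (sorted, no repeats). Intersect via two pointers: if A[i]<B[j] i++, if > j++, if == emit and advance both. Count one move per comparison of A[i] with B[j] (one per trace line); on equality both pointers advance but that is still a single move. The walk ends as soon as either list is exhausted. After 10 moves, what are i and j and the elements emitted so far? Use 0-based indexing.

[i=0,j=0] 3<8 → i++
[i=1,j=0] 4<8 → i++
[i=2,j=0] 5<8 → i++
[i=3,j=0] 9>8 → j++
[i=3,j=1] 9<10 → i++
[i=4,j=1] 14>10 → j++
[i=4,j=2] 14>13 → j++
[i=4,j=3] 14<15 → i++
[i=5,j=3] 15==15 emit → i++,j++
[i=6,j=4] 16<21 → i++

i=7, j=4, emitted=[15]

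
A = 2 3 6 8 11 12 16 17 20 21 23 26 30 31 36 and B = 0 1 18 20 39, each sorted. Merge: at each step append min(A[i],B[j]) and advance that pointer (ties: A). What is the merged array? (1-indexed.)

i=1 j=1: A[i]=2>B[j]=0 take 0, j++
i=1 j=2: A[i]=2>B[j]=1 take 1, j++
i=1 j=3: A[i]=2<=B[j]=18 take 2, i++
i=2 j=3: A[i]=3<=B[j]=18 take 3, i++
i=3 j=3: A[i]=6<=B[j]=18 take 6, i++
i=4 j=3: A[i]=8<=B[j]=18 take 8, i++
i=5 j=3: A[i]=11<=B[j]=18 take 11, i++
i=6 j=3: A[i]=12<=B[j]=18 take 12, i++
i=7 j=3: A[i]=16<=B[j]=18 take 16, i++
i=8 j=3: A[i]=17<=B[j]=18 take 17, i++
i=9 j=3: A[i]=20>B[j]=18 take 18, j++
i=9 j=4: A[i]=20<=B[j]=20 take 20, i++
i=10 j=4: A[i]=21>B[j]=20 take 20, j++
i=10 j=5: A[i]=21<=B[j]=39 take 21, i++
i=11 j=5: A[i]=23<=B[j]=39 take 23, i++
i=12 j=5: A[i]=26<=B[j]=39 take 26, i++
i=13 j=5: A[i]=30<=B[j]=39 take 30, i++
i=14 j=5: A[i]=31<=B[j]=39 take 31, i++
i=15 j=5: A[i]=36<=B[j]=39 take 36, i++
i=16 j=5: A done, take B[j]=39, j++

[0, 1, 2, 3, 6, 8, 11, 12, 16, 17, 18, 20, 20, 21, 23, 26, 30, 31, 36, 39]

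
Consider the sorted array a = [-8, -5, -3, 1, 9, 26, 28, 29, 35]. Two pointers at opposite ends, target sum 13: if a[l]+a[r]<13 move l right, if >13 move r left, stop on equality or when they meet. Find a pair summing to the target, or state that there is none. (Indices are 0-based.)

l=0 r=8: -8+35=27 >13, r--
l=0 r=7: -8+29=21 >13, r--
l=0 r=6: -8+28=20 >13, r--
l=0 r=5: -8+26=18 >13, r--
l=0 r=4: -8+9=1 <13, l++
l=1 r=4: -5+9=4 <13, l++
l=2 r=4: -3+9=6 <13, l++
l=3 r=4: 1+9=10 <13, l++

no pair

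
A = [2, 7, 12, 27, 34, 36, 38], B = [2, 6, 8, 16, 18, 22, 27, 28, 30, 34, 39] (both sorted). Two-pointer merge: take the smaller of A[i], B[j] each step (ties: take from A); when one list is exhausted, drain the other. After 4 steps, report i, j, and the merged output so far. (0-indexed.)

i=2, j=2, merged so far=[2, 2, 6, 7]

[i=0,j=0] A[i]=2<=B[j]=2 take 2 → i++
[i=1,j=0] A[i]=7>B[j]=2 take 2 → j++
[i=1,j=1] A[i]=7>B[j]=6 take 6 → j++
[i=1,j=2] A[i]=7<=B[j]=8 take 7 → i++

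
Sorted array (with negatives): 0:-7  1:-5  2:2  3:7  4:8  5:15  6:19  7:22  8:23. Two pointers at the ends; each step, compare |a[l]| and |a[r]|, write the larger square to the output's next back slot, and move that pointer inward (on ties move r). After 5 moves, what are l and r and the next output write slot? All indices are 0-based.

l=0, r=3, next write slot=3

[0,8] |-7|<=|23| out[8]=529 → r--
[0,7] |-7|<=|22| out[7]=484 → r--
[0,6] |-7|<=|19| out[6]=361 → r--
[0,5] |-7|<=|15| out[5]=225 → r--
[0,4] |-7|<=|8| out[4]=64 → r--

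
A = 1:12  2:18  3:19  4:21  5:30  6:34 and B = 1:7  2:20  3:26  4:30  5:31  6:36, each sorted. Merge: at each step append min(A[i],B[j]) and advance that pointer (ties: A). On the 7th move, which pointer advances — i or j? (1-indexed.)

i=1 j=1: A[i]=12>B[j]=7 take 7, j++
i=1 j=2: A[i]=12<=B[j]=20 take 12, i++
i=2 j=2: A[i]=18<=B[j]=20 take 18, i++
i=3 j=2: A[i]=19<=B[j]=20 take 19, i++
i=4 j=2: A[i]=21>B[j]=20 take 20, j++
i=4 j=3: A[i]=21<=B[j]=26 take 21, i++
i=5 j=3: A[i]=30>B[j]=26 take 26, j++

j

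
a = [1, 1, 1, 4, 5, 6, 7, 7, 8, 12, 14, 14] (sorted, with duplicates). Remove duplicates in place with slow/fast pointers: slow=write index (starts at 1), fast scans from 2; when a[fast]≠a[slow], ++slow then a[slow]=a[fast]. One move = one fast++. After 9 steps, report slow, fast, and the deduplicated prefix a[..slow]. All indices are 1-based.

slow=1 fast=2: a[fast]=1=a[slow] dup, fast++
slow=1 fast=3: a[fast]=1=a[slow] dup, fast++
slow=1 fast=4: a[fast]=4≠a[slow]=1 write a[2]=4, slow++,fast++
slow=2 fast=5: a[fast]=5≠a[slow]=4 write a[3]=5, slow++,fast++
slow=3 fast=6: a[fast]=6≠a[slow]=5 write a[4]=6, slow++,fast++
slow=4 fast=7: a[fast]=7≠a[slow]=6 write a[5]=7, slow++,fast++
slow=5 fast=8: a[fast]=7=a[slow] dup, fast++
slow=5 fast=9: a[fast]=8≠a[slow]=7 write a[6]=8, slow++,fast++
slow=6 fast=10: a[fast]=12≠a[slow]=8 write a[7]=12, slow++,fast++

slow=7, fast=11, prefix=[1, 4, 5, 6, 7, 8, 12]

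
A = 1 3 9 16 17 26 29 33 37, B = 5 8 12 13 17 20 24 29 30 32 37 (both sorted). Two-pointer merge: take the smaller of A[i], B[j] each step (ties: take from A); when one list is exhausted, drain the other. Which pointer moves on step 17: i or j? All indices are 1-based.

[i=1,j=1] A[i]=1<=B[j]=5 take 1 → i++
[i=2,j=1] A[i]=3<=B[j]=5 take 3 → i++
[i=3,j=1] A[i]=9>B[j]=5 take 5 → j++
[i=3,j=2] A[i]=9>B[j]=8 take 8 → j++
[i=3,j=3] A[i]=9<=B[j]=12 take 9 → i++
[i=4,j=3] A[i]=16>B[j]=12 take 12 → j++
[i=4,j=4] A[i]=16>B[j]=13 take 13 → j++
[i=4,j=5] A[i]=16<=B[j]=17 take 16 → i++
[i=5,j=5] A[i]=17<=B[j]=17 take 17 → i++
[i=6,j=5] A[i]=26>B[j]=17 take 17 → j++
[i=6,j=6] A[i]=26>B[j]=20 take 20 → j++
[i=6,j=7] A[i]=26>B[j]=24 take 24 → j++
[i=6,j=8] A[i]=26<=B[j]=29 take 26 → i++
[i=7,j=8] A[i]=29<=B[j]=29 take 29 → i++
[i=8,j=8] A[i]=33>B[j]=29 take 29 → j++
[i=8,j=9] A[i]=33>B[j]=30 take 30 → j++
[i=8,j=10] A[i]=33>B[j]=32 take 32 → j++

j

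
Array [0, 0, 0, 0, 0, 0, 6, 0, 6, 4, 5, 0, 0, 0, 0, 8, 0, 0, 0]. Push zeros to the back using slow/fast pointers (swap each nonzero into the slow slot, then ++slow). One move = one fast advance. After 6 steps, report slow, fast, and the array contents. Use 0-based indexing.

slow=0 fast=0: a[fast]=0, fast++
slow=0 fast=1: a[fast]=0, fast++
slow=0 fast=2: a[fast]=0, fast++
slow=0 fast=3: a[fast]=0, fast++
slow=0 fast=4: a[fast]=0, fast++
slow=0 fast=5: a[fast]=0, fast++

slow=0, fast=6, a=[0, 0, 0, 0, 0, 0, 6, 0, 6, 4, 5, 0, 0, 0, 0, 8, 0, 0, 0]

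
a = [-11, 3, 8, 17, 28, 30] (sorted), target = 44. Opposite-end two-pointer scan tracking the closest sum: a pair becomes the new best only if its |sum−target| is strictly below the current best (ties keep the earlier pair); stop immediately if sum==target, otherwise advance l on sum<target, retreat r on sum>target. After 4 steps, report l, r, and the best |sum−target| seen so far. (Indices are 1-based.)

l=1 r=6: -11+30=19 d=25 *, l++
l=2 r=6: 3+30=33 d=11 *, l++
l=3 r=6: 8+30=38 d=6 *, l++
l=4 r=6: 17+30=47 d=3 *, r--

l=4, r=5, best |Δ|=3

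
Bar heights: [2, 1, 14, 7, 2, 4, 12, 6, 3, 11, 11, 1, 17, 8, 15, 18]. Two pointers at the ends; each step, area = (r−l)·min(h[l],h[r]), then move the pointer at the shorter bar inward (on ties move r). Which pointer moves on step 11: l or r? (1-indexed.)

l

[1,16] min(2,18)*15=30 best=30 * → l++
[2,16] min(1,18)*14=14 best=30 → l++
[3,16] min(14,18)*13=182 best=182 * → l++
[4,16] min(7,18)*12=84 best=182 → l++
[5,16] min(2,18)*11=22 best=182 → l++
[6,16] min(4,18)*10=40 best=182 → l++
[7,16] min(12,18)*9=108 best=182 → l++
[8,16] min(6,18)*8=48 best=182 → l++
[9,16] min(3,18)*7=21 best=182 → l++
[10,16] min(11,18)*6=66 best=182 → l++
[11,16] min(11,18)*5=55 best=182 → l++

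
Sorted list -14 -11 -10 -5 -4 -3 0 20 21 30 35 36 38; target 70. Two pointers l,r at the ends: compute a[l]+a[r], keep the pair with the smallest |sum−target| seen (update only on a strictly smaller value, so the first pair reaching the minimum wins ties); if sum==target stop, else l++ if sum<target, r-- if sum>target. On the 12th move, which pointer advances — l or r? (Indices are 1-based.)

l=1 r=13: -14+38=24 d=46 *, l++
l=2 r=13: -11+38=27 d=43 *, l++
l=3 r=13: -10+38=28 d=42 *, l++
l=4 r=13: -5+38=33 d=37 *, l++
l=5 r=13: -4+38=34 d=36 *, l++
l=6 r=13: -3+38=35 d=35 *, l++
l=7 r=13: 0+38=38 d=32 *, l++
l=8 r=13: 20+38=58 d=12 *, l++
l=9 r=13: 21+38=59 d=11 *, l++
l=10 r=13: 30+38=68 d=2 *, l++
l=11 r=13: 35+38=73 d=3, r--
l=11 r=12: 35+36=71 d=1 *, r--

r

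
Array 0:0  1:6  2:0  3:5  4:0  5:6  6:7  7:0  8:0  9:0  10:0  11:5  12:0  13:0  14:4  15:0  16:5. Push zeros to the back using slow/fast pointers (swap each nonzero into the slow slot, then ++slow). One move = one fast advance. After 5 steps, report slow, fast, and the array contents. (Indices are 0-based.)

(s=0,f=0) a[fast]=0 → fast++
(s=0,f=1) a[fast]=6≠0 swap→a[0]=6 → slow++,fast++
(s=1,f=2) a[fast]=0 → fast++
(s=1,f=3) a[fast]=5≠0 swap→a[1]=5 → slow++,fast++
(s=2,f=4) a[fast]=0 → fast++

slow=2, fast=5, a=[6, 5, 0, 0, 0, 6, 7, 0, 0, 0, 0, 5, 0, 0, 4, 0, 5]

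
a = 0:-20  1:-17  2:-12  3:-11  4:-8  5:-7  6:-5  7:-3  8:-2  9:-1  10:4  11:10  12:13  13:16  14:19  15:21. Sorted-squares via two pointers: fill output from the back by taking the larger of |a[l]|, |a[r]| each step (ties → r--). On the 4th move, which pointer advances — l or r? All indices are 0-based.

l

l=0 r=15: |-20|<=|21| out[15]=441, r--
l=0 r=14: |-20|>|19| out[14]=400, l++
l=1 r=14: |-17|<=|19| out[13]=361, r--
l=1 r=13: |-17|>|16| out[12]=289, l++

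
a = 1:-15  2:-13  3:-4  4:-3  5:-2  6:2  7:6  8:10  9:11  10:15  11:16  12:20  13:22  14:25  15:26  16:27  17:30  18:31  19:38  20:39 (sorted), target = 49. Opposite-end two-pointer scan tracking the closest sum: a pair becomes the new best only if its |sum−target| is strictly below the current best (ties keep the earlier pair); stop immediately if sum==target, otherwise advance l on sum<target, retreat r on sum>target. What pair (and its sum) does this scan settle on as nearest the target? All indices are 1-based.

[1,20] -15+39=24 d=25 * → l++
[2,20] -13+39=26 d=23 * → l++
[3,20] -4+39=35 d=14 * → l++
[4,20] -3+39=36 d=13 * → l++
[5,20] -2+39=37 d=12 * → l++
[6,20] 2+39=41 d=8 * → l++
[7,20] 6+39=45 d=4 * → l++
[8,20] 10+39=49 d=0 * → stop

pair (10, 39) with sum 49 (|Δ|=0)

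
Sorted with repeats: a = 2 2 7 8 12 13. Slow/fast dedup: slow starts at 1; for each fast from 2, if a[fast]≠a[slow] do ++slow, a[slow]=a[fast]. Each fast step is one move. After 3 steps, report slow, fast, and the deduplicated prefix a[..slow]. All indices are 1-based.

slow=3, fast=5, prefix=[2, 7, 8]

slow=1 fast=2: a[fast]=2=a[slow] dup, fast++
slow=1 fast=3: a[fast]=7≠a[slow]=2 write a[2]=7, slow++,fast++
slow=2 fast=4: a[fast]=8≠a[slow]=7 write a[3]=8, slow++,fast++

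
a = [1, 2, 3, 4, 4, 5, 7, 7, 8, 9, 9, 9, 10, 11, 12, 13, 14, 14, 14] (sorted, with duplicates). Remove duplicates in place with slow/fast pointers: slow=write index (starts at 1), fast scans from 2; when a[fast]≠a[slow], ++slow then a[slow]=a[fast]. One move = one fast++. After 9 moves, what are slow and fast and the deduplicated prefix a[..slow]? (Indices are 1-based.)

slow=1 fast=2: a[fast]=2≠a[slow]=1 write a[2]=2, slow++,fast++
slow=2 fast=3: a[fast]=3≠a[slow]=2 write a[3]=3, slow++,fast++
slow=3 fast=4: a[fast]=4≠a[slow]=3 write a[4]=4, slow++,fast++
slow=4 fast=5: a[fast]=4=a[slow] dup, fast++
slow=4 fast=6: a[fast]=5≠a[slow]=4 write a[5]=5, slow++,fast++
slow=5 fast=7: a[fast]=7≠a[slow]=5 write a[6]=7, slow++,fast++
slow=6 fast=8: a[fast]=7=a[slow] dup, fast++
slow=6 fast=9: a[fast]=8≠a[slow]=7 write a[7]=8, slow++,fast++
slow=7 fast=10: a[fast]=9≠a[slow]=8 write a[8]=9, slow++,fast++

slow=8, fast=11, prefix=[1, 2, 3, 4, 5, 7, 8, 9]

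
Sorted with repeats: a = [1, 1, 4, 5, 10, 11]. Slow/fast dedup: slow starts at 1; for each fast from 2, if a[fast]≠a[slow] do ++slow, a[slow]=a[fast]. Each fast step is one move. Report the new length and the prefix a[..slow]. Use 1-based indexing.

slow=1 fast=2: a[fast]=1=a[slow] dup, fast++
slow=1 fast=3: a[fast]=4≠a[slow]=1 write a[2]=4, slow++,fast++
slow=2 fast=4: a[fast]=5≠a[slow]=4 write a[3]=5, slow++,fast++
slow=3 fast=5: a[fast]=10≠a[slow]=5 write a[4]=10, slow++,fast++
slow=4 fast=6: a[fast]=11≠a[slow]=10 write a[5]=11, slow++,fast++

length 5; prefix = [1, 4, 5, 10, 11]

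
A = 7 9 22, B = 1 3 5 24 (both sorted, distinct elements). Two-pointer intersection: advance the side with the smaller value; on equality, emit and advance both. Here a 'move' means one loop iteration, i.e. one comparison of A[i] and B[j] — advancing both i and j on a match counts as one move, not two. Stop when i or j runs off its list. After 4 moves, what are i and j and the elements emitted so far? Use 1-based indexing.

i=2, j=4, emitted=[]

i=1 j=1: 7>1, j++
i=1 j=2: 7>3, j++
i=1 j=3: 7>5, j++
i=1 j=4: 7<24, i++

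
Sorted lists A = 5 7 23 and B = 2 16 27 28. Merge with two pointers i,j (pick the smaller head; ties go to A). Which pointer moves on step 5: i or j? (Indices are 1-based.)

i

[i=1,j=1] A[i]=5>B[j]=2 take 2 → j++
[i=1,j=2] A[i]=5<=B[j]=16 take 5 → i++
[i=2,j=2] A[i]=7<=B[j]=16 take 7 → i++
[i=3,j=2] A[i]=23>B[j]=16 take 16 → j++
[i=3,j=3] A[i]=23<=B[j]=27 take 23 → i++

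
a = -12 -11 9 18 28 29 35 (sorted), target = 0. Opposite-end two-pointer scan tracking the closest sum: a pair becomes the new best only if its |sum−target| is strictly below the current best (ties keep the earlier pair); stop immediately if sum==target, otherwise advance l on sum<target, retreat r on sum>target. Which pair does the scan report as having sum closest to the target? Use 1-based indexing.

pair (-11, 9) with sum -2 (|Δ|=2)

l=1 r=7: -12+35=23 d=23 *, r--
l=1 r=6: -12+29=17 d=17 *, r--
l=1 r=5: -12+28=16 d=16 *, r--
l=1 r=4: -12+18=6 d=6 *, r--
l=1 r=3: -12+9=-3 d=3 *, l++
l=2 r=3: -11+9=-2 d=2 *, l++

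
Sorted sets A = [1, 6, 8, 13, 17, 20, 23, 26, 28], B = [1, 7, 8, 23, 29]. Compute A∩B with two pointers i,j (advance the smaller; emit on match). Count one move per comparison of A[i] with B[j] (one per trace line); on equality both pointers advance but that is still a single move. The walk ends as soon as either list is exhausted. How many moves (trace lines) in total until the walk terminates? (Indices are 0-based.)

[i=0,j=0] 1==1 emit → i++,j++
[i=1,j=1] 6<7 → i++
[i=2,j=1] 8>7 → j++
[i=2,j=2] 8==8 emit → i++,j++
[i=3,j=3] 13<23 → i++
[i=4,j=3] 17<23 → i++
[i=5,j=3] 20<23 → i++
[i=6,j=3] 23==23 emit → i++,j++
[i=7,j=4] 26<29 → i++
[i=8,j=4] 28<29 → i++

10 moves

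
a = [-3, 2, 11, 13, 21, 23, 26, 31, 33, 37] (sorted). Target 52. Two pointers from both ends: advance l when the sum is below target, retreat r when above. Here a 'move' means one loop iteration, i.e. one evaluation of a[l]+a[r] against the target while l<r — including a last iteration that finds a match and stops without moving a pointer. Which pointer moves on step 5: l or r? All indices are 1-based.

r

l=1 r=10: -3+37=34 <52, l++
l=2 r=10: 2+37=39 <52, l++
l=3 r=10: 11+37=48 <52, l++
l=4 r=10: 13+37=50 <52, l++
l=5 r=10: 21+37=58 >52, r--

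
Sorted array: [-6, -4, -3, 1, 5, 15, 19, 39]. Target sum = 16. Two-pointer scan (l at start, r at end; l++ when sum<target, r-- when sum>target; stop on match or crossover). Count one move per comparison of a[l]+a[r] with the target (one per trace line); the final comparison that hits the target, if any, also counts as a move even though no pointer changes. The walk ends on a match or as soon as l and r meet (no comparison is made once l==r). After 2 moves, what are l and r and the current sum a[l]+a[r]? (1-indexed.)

l=2, r=7, sum=15

[1,8] -6+39=33 >16 → r--
[1,7] -6+19=13 <16 → l++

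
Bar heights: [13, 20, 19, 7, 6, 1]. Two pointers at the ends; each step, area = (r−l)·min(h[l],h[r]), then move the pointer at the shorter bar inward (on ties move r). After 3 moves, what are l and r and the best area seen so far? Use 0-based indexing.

l=0 r=5: min(13,1)*5=5 best=5 *, r--
l=0 r=4: min(13,6)*4=24 best=24 *, r--
l=0 r=3: min(13,7)*3=21 best=24, r--

l=0, r=2, best area=24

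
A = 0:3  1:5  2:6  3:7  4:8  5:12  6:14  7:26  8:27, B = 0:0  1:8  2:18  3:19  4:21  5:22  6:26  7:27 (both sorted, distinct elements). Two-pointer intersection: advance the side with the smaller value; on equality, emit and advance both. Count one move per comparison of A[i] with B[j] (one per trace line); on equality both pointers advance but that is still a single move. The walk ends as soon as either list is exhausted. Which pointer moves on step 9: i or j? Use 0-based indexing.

i=0 j=0: 3>0, j++
i=0 j=1: 3<8, i++
i=1 j=1: 5<8, i++
i=2 j=1: 6<8, i++
i=3 j=1: 7<8, i++
i=4 j=1: 8==8 emit, i++,j++
i=5 j=2: 12<18, i++
i=6 j=2: 14<18, i++
i=7 j=2: 26>18, j++

j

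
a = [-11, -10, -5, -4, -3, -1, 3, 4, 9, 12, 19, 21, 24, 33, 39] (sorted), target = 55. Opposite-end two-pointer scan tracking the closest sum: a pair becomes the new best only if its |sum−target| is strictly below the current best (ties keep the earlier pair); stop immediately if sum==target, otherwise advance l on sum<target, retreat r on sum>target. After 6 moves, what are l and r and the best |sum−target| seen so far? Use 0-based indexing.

l=6, r=14, best |Δ|=17

[0,14] -11+39=28 d=27 * → l++
[1,14] -10+39=29 d=26 * → l++
[2,14] -5+39=34 d=21 * → l++
[3,14] -4+39=35 d=20 * → l++
[4,14] -3+39=36 d=19 * → l++
[5,14] -1+39=38 d=17 * → l++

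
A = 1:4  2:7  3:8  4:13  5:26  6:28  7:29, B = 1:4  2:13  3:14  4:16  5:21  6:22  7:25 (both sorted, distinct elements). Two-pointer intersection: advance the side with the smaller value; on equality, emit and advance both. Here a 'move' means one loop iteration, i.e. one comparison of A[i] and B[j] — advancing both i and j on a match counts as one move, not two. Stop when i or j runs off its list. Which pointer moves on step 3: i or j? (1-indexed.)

i

i=1 j=1: 4==4 emit, i++,j++
i=2 j=2: 7<13, i++
i=3 j=2: 8<13, i++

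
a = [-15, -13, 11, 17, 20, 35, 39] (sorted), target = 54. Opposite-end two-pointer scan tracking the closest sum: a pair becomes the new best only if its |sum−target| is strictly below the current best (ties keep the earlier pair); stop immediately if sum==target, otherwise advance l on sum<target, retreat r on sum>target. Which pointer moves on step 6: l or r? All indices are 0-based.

[0,6] -15+39=24 d=30 * → l++
[1,6] -13+39=26 d=28 * → l++
[2,6] 11+39=50 d=4 * → l++
[3,6] 17+39=56 d=2 * → r--
[3,5] 17+35=52 d=2 → l++
[4,5] 20+35=55 d=1 * → r--

r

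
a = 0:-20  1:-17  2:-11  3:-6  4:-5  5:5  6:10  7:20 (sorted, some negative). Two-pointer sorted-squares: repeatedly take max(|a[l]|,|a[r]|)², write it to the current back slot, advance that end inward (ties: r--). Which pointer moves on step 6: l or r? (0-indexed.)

l

l=0 r=7: |-20|<=|20| out[7]=400, r--
l=0 r=6: |-20|>|10| out[6]=400, l++
l=1 r=6: |-17|>|10| out[5]=289, l++
l=2 r=6: |-11|>|10| out[4]=121, l++
l=3 r=6: |-6|<=|10| out[3]=100, r--
l=3 r=5: |-6|>|5| out[2]=36, l++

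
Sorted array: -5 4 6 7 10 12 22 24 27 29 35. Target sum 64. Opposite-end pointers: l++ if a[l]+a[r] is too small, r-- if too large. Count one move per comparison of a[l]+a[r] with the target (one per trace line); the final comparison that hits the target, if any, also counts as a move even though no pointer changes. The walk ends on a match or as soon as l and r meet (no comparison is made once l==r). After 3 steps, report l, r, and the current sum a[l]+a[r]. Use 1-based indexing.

[1,11] -5+35=30 <64 → l++
[2,11] 4+35=39 <64 → l++
[3,11] 6+35=41 <64 → l++

l=4, r=11, sum=42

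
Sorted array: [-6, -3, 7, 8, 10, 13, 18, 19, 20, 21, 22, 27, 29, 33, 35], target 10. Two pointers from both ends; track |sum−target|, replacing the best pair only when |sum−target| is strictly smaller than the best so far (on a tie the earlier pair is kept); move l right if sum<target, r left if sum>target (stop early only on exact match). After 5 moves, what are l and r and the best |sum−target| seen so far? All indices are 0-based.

l=0, r=9, best |Δ|=6

[0,14] -6+35=29 d=19 * → r--
[0,13] -6+33=27 d=17 * → r--
[0,12] -6+29=23 d=13 * → r--
[0,11] -6+27=21 d=11 * → r--
[0,10] -6+22=16 d=6 * → r--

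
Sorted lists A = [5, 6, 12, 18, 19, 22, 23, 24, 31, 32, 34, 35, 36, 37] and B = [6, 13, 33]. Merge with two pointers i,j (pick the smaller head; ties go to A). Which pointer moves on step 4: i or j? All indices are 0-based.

i

[i=0,j=0] A[i]=5<=B[j]=6 take 5 → i++
[i=1,j=0] A[i]=6<=B[j]=6 take 6 → i++
[i=2,j=0] A[i]=12>B[j]=6 take 6 → j++
[i=2,j=1] A[i]=12<=B[j]=13 take 12 → i++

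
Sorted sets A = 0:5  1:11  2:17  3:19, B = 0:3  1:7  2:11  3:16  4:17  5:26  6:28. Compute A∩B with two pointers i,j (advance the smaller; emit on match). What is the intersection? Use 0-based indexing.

[i=0,j=0] 5>3 → j++
[i=0,j=1] 5<7 → i++
[i=1,j=1] 11>7 → j++
[i=1,j=2] 11==11 emit → i++,j++
[i=2,j=3] 17>16 → j++
[i=2,j=4] 17==17 emit → i++,j++
[i=3,j=5] 19<26 → i++

intersection = [11, 17]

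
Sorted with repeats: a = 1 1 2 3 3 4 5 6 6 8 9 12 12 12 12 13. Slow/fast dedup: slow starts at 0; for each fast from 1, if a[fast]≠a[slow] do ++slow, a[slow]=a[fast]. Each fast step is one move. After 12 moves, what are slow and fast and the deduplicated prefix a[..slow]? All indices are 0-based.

slow=0 fast=1: a[fast]=1=a[slow] dup, fast++
slow=0 fast=2: a[fast]=2≠a[slow]=1 write a[1]=2, slow++,fast++
slow=1 fast=3: a[fast]=3≠a[slow]=2 write a[2]=3, slow++,fast++
slow=2 fast=4: a[fast]=3=a[slow] dup, fast++
slow=2 fast=5: a[fast]=4≠a[slow]=3 write a[3]=4, slow++,fast++
slow=3 fast=6: a[fast]=5≠a[slow]=4 write a[4]=5, slow++,fast++
slow=4 fast=7: a[fast]=6≠a[slow]=5 write a[5]=6, slow++,fast++
slow=5 fast=8: a[fast]=6=a[slow] dup, fast++
slow=5 fast=9: a[fast]=8≠a[slow]=6 write a[6]=8, slow++,fast++
slow=6 fast=10: a[fast]=9≠a[slow]=8 write a[7]=9, slow++,fast++
slow=7 fast=11: a[fast]=12≠a[slow]=9 write a[8]=12, slow++,fast++
slow=8 fast=12: a[fast]=12=a[slow] dup, fast++

slow=8, fast=13, prefix=[1, 2, 3, 4, 5, 6, 8, 9, 12]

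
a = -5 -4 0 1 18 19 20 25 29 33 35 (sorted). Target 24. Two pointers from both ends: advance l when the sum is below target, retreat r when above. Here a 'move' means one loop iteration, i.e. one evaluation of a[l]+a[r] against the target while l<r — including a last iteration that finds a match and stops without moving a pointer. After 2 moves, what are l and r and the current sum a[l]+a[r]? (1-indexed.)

[1,11] -5+35=30 >24 → r--
[1,10] -5+33=28 >24 → r--

l=1, r=9, sum=24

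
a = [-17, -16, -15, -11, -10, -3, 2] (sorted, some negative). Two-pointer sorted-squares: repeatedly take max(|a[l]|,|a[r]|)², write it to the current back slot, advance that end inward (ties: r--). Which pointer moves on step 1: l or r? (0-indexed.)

l

l=0 r=6: |-17|>|2| out[6]=289, l++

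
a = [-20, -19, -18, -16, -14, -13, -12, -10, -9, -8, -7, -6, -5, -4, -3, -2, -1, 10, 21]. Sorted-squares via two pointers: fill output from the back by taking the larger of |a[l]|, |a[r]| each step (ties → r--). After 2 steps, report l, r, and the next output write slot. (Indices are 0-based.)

[0,18] |-20|<=|21| out[18]=441 → r--
[0,17] |-20|>|10| out[17]=400 → l++

l=1, r=17, next write slot=16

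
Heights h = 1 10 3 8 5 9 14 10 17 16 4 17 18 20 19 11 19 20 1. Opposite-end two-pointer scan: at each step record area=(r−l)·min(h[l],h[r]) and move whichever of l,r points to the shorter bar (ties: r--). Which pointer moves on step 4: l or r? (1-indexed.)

l

[1,19] min(1,1)*18=18 best=18 * → r--
[1,18] min(1,20)*17=17 best=18 → l++
[2,18] min(10,20)*16=160 best=160 * → l++
[3,18] min(3,20)*15=45 best=160 → l++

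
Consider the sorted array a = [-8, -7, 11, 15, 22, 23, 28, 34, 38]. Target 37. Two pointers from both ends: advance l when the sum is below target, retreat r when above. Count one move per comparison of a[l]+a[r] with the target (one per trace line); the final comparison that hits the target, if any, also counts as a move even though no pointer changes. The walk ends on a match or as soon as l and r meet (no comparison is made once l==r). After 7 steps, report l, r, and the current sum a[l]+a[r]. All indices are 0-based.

l=3, r=4, sum=37

[0,8] -8+38=30 <37 → l++
[1,8] -7+38=31 <37 → l++
[2,8] 11+38=49 >37 → r--
[2,7] 11+34=45 >37 → r--
[2,6] 11+28=39 >37 → r--
[2,5] 11+23=34 <37 → l++
[3,5] 15+23=38 >37 → r--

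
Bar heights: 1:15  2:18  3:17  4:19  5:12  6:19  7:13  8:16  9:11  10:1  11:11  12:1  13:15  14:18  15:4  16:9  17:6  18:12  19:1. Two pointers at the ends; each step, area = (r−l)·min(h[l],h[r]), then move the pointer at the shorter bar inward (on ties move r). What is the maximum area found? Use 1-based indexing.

l=1 r=19: min(15,1)*18=18 best=18 *, r--
l=1 r=18: min(15,12)*17=204 best=204 *, r--
l=1 r=17: min(15,6)*16=96 best=204, r--
l=1 r=16: min(15,9)*15=135 best=204, r--
l=1 r=15: min(15,4)*14=56 best=204, r--
l=1 r=14: min(15,18)*13=195 best=204, l++
l=2 r=14: min(18,18)*12=216 best=216 *, r--
l=2 r=13: min(18,15)*11=165 best=216, r--
l=2 r=12: min(18,1)*10=10 best=216, r--
l=2 r=11: min(18,11)*9=99 best=216, r--
l=2 r=10: min(18,1)*8=8 best=216, r--
l=2 r=9: min(18,11)*7=77 best=216, r--
l=2 r=8: min(18,16)*6=96 best=216, r--
l=2 r=7: min(18,13)*5=65 best=216, r--
l=2 r=6: min(18,19)*4=72 best=216, l++
l=3 r=6: min(17,19)*3=51 best=216, l++
l=4 r=6: min(19,19)*2=38 best=216, r--
l=4 r=5: min(19,12)*1=12 best=216, r--

max area = 216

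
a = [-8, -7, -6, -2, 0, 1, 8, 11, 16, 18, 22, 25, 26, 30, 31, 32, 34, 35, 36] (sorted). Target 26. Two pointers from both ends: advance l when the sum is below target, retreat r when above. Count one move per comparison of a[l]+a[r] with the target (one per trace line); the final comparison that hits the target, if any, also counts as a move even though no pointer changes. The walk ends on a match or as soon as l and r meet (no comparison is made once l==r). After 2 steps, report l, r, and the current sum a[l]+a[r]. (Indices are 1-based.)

l=1, r=17, sum=26

l=1 r=19: -8+36=28 >26, r--
l=1 r=18: -8+35=27 >26, r--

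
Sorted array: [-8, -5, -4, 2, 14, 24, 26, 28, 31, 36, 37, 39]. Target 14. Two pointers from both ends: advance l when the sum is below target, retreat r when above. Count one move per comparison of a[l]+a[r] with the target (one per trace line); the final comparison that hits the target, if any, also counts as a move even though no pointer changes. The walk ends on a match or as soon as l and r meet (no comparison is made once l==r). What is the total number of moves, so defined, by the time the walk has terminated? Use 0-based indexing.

l=0 r=11: -8+39=31 >14, r--
l=0 r=10: -8+37=29 >14, r--
l=0 r=9: -8+36=28 >14, r--
l=0 r=8: -8+31=23 >14, r--
l=0 r=7: -8+28=20 >14, r--
l=0 r=6: -8+26=18 >14, r--
l=0 r=5: -8+24=16 >14, r--
l=0 r=4: -8+14=6 <14, l++
l=1 r=4: -5+14=9 <14, l++
l=2 r=4: -4+14=10 <14, l++
l=3 r=4: 2+14=16 >14, r--

11 moves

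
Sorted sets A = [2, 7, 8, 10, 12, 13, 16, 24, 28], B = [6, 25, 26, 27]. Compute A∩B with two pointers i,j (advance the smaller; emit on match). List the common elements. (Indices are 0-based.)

intersection = []

i=0 j=0: 2<6, i++
i=1 j=0: 7>6, j++
i=1 j=1: 7<25, i++
i=2 j=1: 8<25, i++
i=3 j=1: 10<25, i++
i=4 j=1: 12<25, i++
i=5 j=1: 13<25, i++
i=6 j=1: 16<25, i++
i=7 j=1: 24<25, i++
i=8 j=1: 28>25, j++
i=8 j=2: 28>26, j++
i=8 j=3: 28>27, j++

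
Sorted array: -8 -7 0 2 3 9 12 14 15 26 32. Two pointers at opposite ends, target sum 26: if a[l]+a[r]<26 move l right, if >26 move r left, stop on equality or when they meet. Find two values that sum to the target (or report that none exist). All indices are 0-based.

l=0 r=10: -8+32=24 <26, l++
l=1 r=10: -7+32=25 <26, l++
l=2 r=10: 0+32=32 >26, r--
l=2 r=9: 0+26=26, found

(0, 26)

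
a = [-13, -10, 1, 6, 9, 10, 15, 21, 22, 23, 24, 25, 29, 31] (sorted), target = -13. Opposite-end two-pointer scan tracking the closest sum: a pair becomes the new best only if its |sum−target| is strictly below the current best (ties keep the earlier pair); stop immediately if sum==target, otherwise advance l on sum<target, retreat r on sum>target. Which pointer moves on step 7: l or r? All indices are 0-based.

l=0 r=13: -13+31=18 d=31 *, r--
l=0 r=12: -13+29=16 d=29 *, r--
l=0 r=11: -13+25=12 d=25 *, r--
l=0 r=10: -13+24=11 d=24 *, r--
l=0 r=9: -13+23=10 d=23 *, r--
l=0 r=8: -13+22=9 d=22 *, r--
l=0 r=7: -13+21=8 d=21 *, r--

r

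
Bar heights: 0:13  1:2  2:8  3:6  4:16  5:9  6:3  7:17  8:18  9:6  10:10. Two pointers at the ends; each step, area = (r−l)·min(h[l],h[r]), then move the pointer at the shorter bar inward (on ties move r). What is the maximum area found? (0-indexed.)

[0,10] min(13,10)*10=100 best=100 * → r--
[0,9] min(13,6)*9=54 best=100 → r--
[0,8] min(13,18)*8=104 best=104 * → l++
[1,8] min(2,18)*7=14 best=104 → l++
[2,8] min(8,18)*6=48 best=104 → l++
[3,8] min(6,18)*5=30 best=104 → l++
[4,8] min(16,18)*4=64 best=104 → l++
[5,8] min(9,18)*3=27 best=104 → l++
[6,8] min(3,18)*2=6 best=104 → l++
[7,8] min(17,18)*1=17 best=104 → l++

max area = 104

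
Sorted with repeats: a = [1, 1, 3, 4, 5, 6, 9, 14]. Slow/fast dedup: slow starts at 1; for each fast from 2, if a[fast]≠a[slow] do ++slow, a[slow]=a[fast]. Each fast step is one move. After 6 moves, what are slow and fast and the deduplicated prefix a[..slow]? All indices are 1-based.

slow=6, fast=8, prefix=[1, 3, 4, 5, 6, 9]

(s=1,f=2) a[fast]=1=a[slow] dup → fast++
(s=1,f=3) a[fast]=3≠a[slow]=1 write a[2]=3 → slow++,fast++
(s=2,f=4) a[fast]=4≠a[slow]=3 write a[3]=4 → slow++,fast++
(s=3,f=5) a[fast]=5≠a[slow]=4 write a[4]=5 → slow++,fast++
(s=4,f=6) a[fast]=6≠a[slow]=5 write a[5]=6 → slow++,fast++
(s=5,f=7) a[fast]=9≠a[slow]=6 write a[6]=9 → slow++,fast++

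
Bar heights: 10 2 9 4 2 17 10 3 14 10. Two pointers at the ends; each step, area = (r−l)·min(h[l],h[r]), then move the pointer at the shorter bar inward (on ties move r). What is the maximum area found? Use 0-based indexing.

max area = 90

l=0 r=9: min(10,10)*9=90 best=90 *, r--
l=0 r=8: min(10,14)*8=80 best=90, l++
l=1 r=8: min(2,14)*7=14 best=90, l++
l=2 r=8: min(9,14)*6=54 best=90, l++
l=3 r=8: min(4,14)*5=20 best=90, l++
l=4 r=8: min(2,14)*4=8 best=90, l++
l=5 r=8: min(17,14)*3=42 best=90, r--
l=5 r=7: min(17,3)*2=6 best=90, r--
l=5 r=6: min(17,10)*1=10 best=90, r--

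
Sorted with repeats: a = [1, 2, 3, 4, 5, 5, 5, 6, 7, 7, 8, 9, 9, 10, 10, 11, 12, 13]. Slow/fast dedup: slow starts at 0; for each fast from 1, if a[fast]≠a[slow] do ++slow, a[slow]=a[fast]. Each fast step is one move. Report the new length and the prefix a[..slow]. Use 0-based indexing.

length 13; prefix = [1, 2, 3, 4, 5, 6, 7, 8, 9, 10, 11, 12, 13]

(s=0,f=1) a[fast]=2≠a[slow]=1 write a[1]=2 → slow++,fast++
(s=1,f=2) a[fast]=3≠a[slow]=2 write a[2]=3 → slow++,fast++
(s=2,f=3) a[fast]=4≠a[slow]=3 write a[3]=4 → slow++,fast++
(s=3,f=4) a[fast]=5≠a[slow]=4 write a[4]=5 → slow++,fast++
(s=4,f=5) a[fast]=5=a[slow] dup → fast++
(s=4,f=6) a[fast]=5=a[slow] dup → fast++
(s=4,f=7) a[fast]=6≠a[slow]=5 write a[5]=6 → slow++,fast++
(s=5,f=8) a[fast]=7≠a[slow]=6 write a[6]=7 → slow++,fast++
(s=6,f=9) a[fast]=7=a[slow] dup → fast++
(s=6,f=10) a[fast]=8≠a[slow]=7 write a[7]=8 → slow++,fast++
(s=7,f=11) a[fast]=9≠a[slow]=8 write a[8]=9 → slow++,fast++
(s=8,f=12) a[fast]=9=a[slow] dup → fast++
(s=8,f=13) a[fast]=10≠a[slow]=9 write a[9]=10 → slow++,fast++
(s=9,f=14) a[fast]=10=a[slow] dup → fast++
(s=9,f=15) a[fast]=11≠a[slow]=10 write a[10]=11 → slow++,fast++
(s=10,f=16) a[fast]=12≠a[slow]=11 write a[11]=12 → slow++,fast++
(s=11,f=17) a[fast]=13≠a[slow]=12 write a[12]=13 → slow++,fast++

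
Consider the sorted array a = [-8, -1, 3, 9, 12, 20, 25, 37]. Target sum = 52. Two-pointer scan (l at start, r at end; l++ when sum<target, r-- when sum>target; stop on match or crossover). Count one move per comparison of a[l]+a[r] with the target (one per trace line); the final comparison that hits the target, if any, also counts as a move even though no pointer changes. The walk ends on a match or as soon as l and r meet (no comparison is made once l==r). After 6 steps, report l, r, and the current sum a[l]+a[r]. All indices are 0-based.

l=0 r=7: -8+37=29 <52, l++
l=1 r=7: -1+37=36 <52, l++
l=2 r=7: 3+37=40 <52, l++
l=3 r=7: 9+37=46 <52, l++
l=4 r=7: 12+37=49 <52, l++
l=5 r=7: 20+37=57 >52, r--

l=5, r=6, sum=45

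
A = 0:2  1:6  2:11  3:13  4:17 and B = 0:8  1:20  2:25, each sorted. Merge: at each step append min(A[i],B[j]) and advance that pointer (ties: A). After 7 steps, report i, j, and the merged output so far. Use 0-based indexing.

i=5, j=2, merged so far=[2, 6, 8, 11, 13, 17, 20]

i=0 j=0: A[i]=2<=B[j]=8 take 2, i++
i=1 j=0: A[i]=6<=B[j]=8 take 6, i++
i=2 j=0: A[i]=11>B[j]=8 take 8, j++
i=2 j=1: A[i]=11<=B[j]=20 take 11, i++
i=3 j=1: A[i]=13<=B[j]=20 take 13, i++
i=4 j=1: A[i]=17<=B[j]=20 take 17, i++
i=5 j=1: A done, take B[j]=20, j++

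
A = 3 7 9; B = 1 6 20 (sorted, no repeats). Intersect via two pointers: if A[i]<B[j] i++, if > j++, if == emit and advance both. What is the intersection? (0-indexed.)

intersection = []

[i=0,j=0] 3>1 → j++
[i=0,j=1] 3<6 → i++
[i=1,j=1] 7>6 → j++
[i=1,j=2] 7<20 → i++
[i=2,j=2] 9<20 → i++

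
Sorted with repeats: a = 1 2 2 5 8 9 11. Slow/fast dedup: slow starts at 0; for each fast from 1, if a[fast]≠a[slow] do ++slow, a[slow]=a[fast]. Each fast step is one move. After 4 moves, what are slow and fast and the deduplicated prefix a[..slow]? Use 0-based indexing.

(s=0,f=1) a[fast]=2≠a[slow]=1 write a[1]=2 → slow++,fast++
(s=1,f=2) a[fast]=2=a[slow] dup → fast++
(s=1,f=3) a[fast]=5≠a[slow]=2 write a[2]=5 → slow++,fast++
(s=2,f=4) a[fast]=8≠a[slow]=5 write a[3]=8 → slow++,fast++

slow=3, fast=5, prefix=[1, 2, 5, 8]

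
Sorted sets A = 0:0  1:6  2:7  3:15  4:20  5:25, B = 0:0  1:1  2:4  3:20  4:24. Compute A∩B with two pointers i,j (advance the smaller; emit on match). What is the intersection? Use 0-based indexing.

intersection = [0, 20]

i=0 j=0: 0==0 emit, i++,j++
i=1 j=1: 6>1, j++
i=1 j=2: 6>4, j++
i=1 j=3: 6<20, i++
i=2 j=3: 7<20, i++
i=3 j=3: 15<20, i++
i=4 j=3: 20==20 emit, i++,j++
i=5 j=4: 25>24, j++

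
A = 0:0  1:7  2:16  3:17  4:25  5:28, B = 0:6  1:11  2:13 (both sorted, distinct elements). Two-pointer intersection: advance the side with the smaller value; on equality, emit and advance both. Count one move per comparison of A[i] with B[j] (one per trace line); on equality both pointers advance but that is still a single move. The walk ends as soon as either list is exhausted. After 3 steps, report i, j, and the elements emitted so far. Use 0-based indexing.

i=2, j=1, emitted=[]

[i=0,j=0] 0<6 → i++
[i=1,j=0] 7>6 → j++
[i=1,j=1] 7<11 → i++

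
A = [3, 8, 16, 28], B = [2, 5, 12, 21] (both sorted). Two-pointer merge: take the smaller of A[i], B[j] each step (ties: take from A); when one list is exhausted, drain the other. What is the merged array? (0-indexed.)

[i=0,j=0] A[i]=3>B[j]=2 take 2 → j++
[i=0,j=1] A[i]=3<=B[j]=5 take 3 → i++
[i=1,j=1] A[i]=8>B[j]=5 take 5 → j++
[i=1,j=2] A[i]=8<=B[j]=12 take 8 → i++
[i=2,j=2] A[i]=16>B[j]=12 take 12 → j++
[i=2,j=3] A[i]=16<=B[j]=21 take 16 → i++
[i=3,j=3] A[i]=28>B[j]=21 take 21 → j++
[i=3,j=4] B done, take A[i]=28 → i++

[2, 3, 5, 8, 12, 16, 21, 28]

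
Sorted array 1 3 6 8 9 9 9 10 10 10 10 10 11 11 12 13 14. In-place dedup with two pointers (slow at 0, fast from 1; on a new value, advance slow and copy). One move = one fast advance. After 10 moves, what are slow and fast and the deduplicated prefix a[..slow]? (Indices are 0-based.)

slow=0 fast=1: a[fast]=3≠a[slow]=1 write a[1]=3, slow++,fast++
slow=1 fast=2: a[fast]=6≠a[slow]=3 write a[2]=6, slow++,fast++
slow=2 fast=3: a[fast]=8≠a[slow]=6 write a[3]=8, slow++,fast++
slow=3 fast=4: a[fast]=9≠a[slow]=8 write a[4]=9, slow++,fast++
slow=4 fast=5: a[fast]=9=a[slow] dup, fast++
slow=4 fast=6: a[fast]=9=a[slow] dup, fast++
slow=4 fast=7: a[fast]=10≠a[slow]=9 write a[5]=10, slow++,fast++
slow=5 fast=8: a[fast]=10=a[slow] dup, fast++
slow=5 fast=9: a[fast]=10=a[slow] dup, fast++
slow=5 fast=10: a[fast]=10=a[slow] dup, fast++

slow=5, fast=11, prefix=[1, 3, 6, 8, 9, 10]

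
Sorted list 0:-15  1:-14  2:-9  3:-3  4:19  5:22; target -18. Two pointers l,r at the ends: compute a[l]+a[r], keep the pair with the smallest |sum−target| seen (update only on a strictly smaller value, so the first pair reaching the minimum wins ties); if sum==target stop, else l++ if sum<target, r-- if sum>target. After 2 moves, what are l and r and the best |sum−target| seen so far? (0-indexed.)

l=0, r=3, best |Δ|=22

l=0 r=5: -15+22=7 d=25 *, r--
l=0 r=4: -15+19=4 d=22 *, r--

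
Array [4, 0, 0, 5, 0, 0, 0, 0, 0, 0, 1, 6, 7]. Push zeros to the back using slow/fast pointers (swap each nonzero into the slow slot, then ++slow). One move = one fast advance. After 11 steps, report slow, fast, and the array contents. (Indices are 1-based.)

slow=1 fast=1: a[fast]=4≠0 swap→a[1]=4, slow++,fast++
slow=2 fast=2: a[fast]=0, fast++
slow=2 fast=3: a[fast]=0, fast++
slow=2 fast=4: a[fast]=5≠0 swap→a[2]=5, slow++,fast++
slow=3 fast=5: a[fast]=0, fast++
slow=3 fast=6: a[fast]=0, fast++
slow=3 fast=7: a[fast]=0, fast++
slow=3 fast=8: a[fast]=0, fast++
slow=3 fast=9: a[fast]=0, fast++
slow=3 fast=10: a[fast]=0, fast++
slow=3 fast=11: a[fast]=1≠0 swap→a[3]=1, slow++,fast++

slow=4, fast=12, a=[4, 5, 1, 0, 0, 0, 0, 0, 0, 0, 0, 6, 7]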